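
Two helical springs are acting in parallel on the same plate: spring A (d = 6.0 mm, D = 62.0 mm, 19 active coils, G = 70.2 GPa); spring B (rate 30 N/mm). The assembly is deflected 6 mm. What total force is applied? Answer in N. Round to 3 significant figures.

195 N

k_A = Gd⁴/(8D³N_a) = (70.2×10³)(6.0⁴)/(8·62.0³·19) = 2.5114 N/mm
Parallel: k_eq = 2.5114 + 30 = 32.511 N/mm
F = k_eq·δ = 32.511·6 = 195.07 N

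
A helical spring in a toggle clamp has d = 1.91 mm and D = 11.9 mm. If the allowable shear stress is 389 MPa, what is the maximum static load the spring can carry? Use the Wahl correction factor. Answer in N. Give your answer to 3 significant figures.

72.0 N

C = D/d = 11.9/1.91 = 6.2304
K_W = (4C−1)/(4C−4) + 0.615/C = 23.921/20.921 + 0.0987 = 1.2421
τ_max = K·8FD/(πd³) → F_max = τ_allow·πd³/(8DK)
F_max = 389·π·1.91³/(8·11.9·1.2421) = 8515.3/118.25 = 72.012 N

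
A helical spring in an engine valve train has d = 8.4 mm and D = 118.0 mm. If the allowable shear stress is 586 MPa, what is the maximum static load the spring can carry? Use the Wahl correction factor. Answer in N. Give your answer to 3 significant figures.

C = D/d = 118.0/8.4 = 14.0476
K_W = (4C−1)/(4C−4) + 0.615/C = 55.190/52.190 + 0.0438 = 1.1013
τ_max = K·8FD/(πd³) → F_max = τ_allow·πd³/(8DK)
F_max = 586·π·8.4³/(8·118.0·1.1013) = 1.0912e+06/1039.6 = 1049.6 N

1050 N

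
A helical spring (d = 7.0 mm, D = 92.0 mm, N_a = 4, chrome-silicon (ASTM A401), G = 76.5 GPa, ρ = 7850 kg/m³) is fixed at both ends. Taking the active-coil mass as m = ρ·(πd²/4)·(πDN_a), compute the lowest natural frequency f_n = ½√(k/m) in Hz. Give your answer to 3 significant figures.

72.6 Hz

k = Gd⁴/(8D³N_a) = (76.5×10³)(7.0⁴)/(8·92.0³·4) = 7.3712 N/mm = 7371.2 N/m
Wire length L = πDN_a = π·92.0·4 = 1156.1 mm
m = ρ·(πd²/4)·L = 7850 × 38.485×10⁻⁶ m² × 1.1561 m = 0.34926 kg
f_n = ½√(k/m) = 0.5·√(7371.2/0.34926) = 0.5·√(21105) = 72.638 Hz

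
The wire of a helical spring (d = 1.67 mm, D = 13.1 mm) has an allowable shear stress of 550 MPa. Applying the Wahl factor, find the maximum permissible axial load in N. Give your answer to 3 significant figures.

64.6 N

C = D/d = 13.1/1.67 = 7.8443
K_W = (4C−1)/(4C−4) + 0.615/C = 30.377/27.377 + 0.0784 = 1.1880
τ_max = K·8FD/(πd³) → F_max = τ_allow·πd³/(8DK)
F_max = 550·π·1.67³/(8·13.1·1.1880) = 8047.5/124.5 = 64.638 N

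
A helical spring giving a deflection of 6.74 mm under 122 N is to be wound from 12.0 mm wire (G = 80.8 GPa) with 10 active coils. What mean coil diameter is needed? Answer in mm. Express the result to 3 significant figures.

105 mm

Required rate k = F/δ = 122/6.74 = 18.101 N/mm
D = (Gd⁴/(8N_a·k))^(1/3) = (80.8×10³·12.0⁴/(8·10·18.101))^(1/3)
  = (1.15703e+06)^(1/3) = 104.9822 mm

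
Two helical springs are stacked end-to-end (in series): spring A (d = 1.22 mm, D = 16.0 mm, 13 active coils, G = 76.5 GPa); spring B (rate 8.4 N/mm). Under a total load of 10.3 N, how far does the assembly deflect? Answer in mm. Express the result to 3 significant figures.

27.1 mm

k_A = Gd⁴/(8D³N_a) = (76.5×10³)(1.22⁴)/(8·16.0³·13) = 0.39784 N/mm
Series: 1/k_eq = 1/0.39784 + 1/8.4 = 2.6326; k_eq = 0.37985 N/mm
δ = F/k_eq = 10.3/0.37985 = 27.116 mm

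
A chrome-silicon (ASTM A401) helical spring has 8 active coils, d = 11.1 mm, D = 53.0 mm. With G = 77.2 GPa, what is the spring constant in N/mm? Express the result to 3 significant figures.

123 N/mm

k = Gd⁴/(8D³N_a) = (77.2×10³ × 11.1⁴) / (8 × 53.0³ × 8)
  = 1.17195e+09 / 9.52813e+06 = 123 N/mm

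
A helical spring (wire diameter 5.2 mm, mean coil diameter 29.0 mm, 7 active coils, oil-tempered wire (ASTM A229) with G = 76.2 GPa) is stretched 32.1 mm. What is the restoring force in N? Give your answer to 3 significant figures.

k = Gd⁴/(8D³N_a) = (76.2×10³)(5.2⁴)/(8·29.0³·7) = 40.793 N/mm
F = k·δ = 40.793 × 32.1 = 1309.5 N

1310 N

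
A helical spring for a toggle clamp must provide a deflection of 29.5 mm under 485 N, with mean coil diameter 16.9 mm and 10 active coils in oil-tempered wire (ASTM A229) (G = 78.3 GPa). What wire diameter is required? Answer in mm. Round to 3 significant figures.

Required rate k = F/δ = 485/29.5 = 16.441 N/mm
d = (8D³N_a·k / G)^(1/4) = (8·16.9³·10·16.441 / (78.3×10³))^0.25
  = (81.079)^0.25 = 3.0007 mm

3.00 mm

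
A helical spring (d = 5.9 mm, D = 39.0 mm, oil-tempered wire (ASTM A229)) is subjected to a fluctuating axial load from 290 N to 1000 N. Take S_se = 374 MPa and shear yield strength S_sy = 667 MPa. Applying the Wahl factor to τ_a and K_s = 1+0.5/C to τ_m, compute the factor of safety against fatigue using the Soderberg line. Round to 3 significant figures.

C = D/d = 39.0/5.9 = 6.6102; K_W = (4C−1)/(4C−4)+0.615/C = 1.2267; K_s = 1+0.5/C = 1.0756
F_a = (F_max−F_min)/2 = 355 N; F_m = (F_max+F_min)/2 = 645 N
τ_a = K_W·8F_aD/(πd³) = 1.2267 × 171.66 = 210.58 MPa
τ_m = K_s·8F_mD/(πd³) = 1.0756 × 311.89 = 335.49 MPa
Soderberg: 1/n_f = τ_a/S_se + τ_m/S_sy = 210.58/374 + 335.49/667 = 0.56306 + 0.50298 = 1.066
n_f = 1/1.066 = 0.9381

0.938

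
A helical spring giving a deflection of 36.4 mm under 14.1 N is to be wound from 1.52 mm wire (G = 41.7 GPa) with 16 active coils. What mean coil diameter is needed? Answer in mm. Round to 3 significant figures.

16.5 mm

Required rate k = F/δ = 14.1/36.4 = 0.38736 N/mm
D = (Gd⁴/(8N_a·k))^(1/3) = (41.7×10³·1.52⁴/(8·16·0.38736))^(1/3)
  = (4489.34)^(1/3) = 16.4966 mm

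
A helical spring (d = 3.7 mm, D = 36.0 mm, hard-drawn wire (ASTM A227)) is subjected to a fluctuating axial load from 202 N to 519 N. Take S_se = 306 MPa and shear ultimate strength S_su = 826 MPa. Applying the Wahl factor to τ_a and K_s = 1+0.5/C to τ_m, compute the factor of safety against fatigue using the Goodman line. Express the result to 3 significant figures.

0.524

C = D/d = 36.0/3.7 = 9.7297; K_W = (4C−1)/(4C−4)+0.615/C = 1.1491; K_s = 1+0.5/C = 1.0514
F_a = (F_max−F_min)/2 = 158.5 N; F_m = (F_max+F_min)/2 = 360.5 N
τ_a = K_W·8F_aD/(πd³) = 1.1491 × 286.86 = 329.63 MPa
τ_m = K_s·8F_mD/(πd³) = 1.0514 × 652.44 = 685.97 MPa
Goodman: 1/n_f = τ_a/S_se + τ_m/S_su = 329.63/306 + 685.97/826 = 1.07724 + 0.83047 = 1.9077
n_f = 1/1.9077 = 0.5242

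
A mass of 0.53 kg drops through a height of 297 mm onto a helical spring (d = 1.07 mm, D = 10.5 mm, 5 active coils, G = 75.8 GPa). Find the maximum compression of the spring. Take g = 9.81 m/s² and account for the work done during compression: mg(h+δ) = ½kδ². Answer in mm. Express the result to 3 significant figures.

40.4 mm

k = Gd⁴/(8D³N_a) = (75.8×10³)(1.07⁴)/(8·10.5³·5) = 2.1457 N/mm
W = mg = 0.53 × 9.81 = 5.1993 N
½kδ² − Wδ − Wh = 0 → δ = (W + √(W² + 2kWh))/k
δ = (5.1993 + √(27.033 + 6626.86))/2.1457 = (5.1993 + 81.571)/2.1457 = 40.439 mm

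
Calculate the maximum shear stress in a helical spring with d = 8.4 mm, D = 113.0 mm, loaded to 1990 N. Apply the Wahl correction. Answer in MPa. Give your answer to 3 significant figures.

Spring index C = D/d = 113.0/8.4 = 13.4524
K_W = (4C−1)/(4C−4) + 0.615/C = 52.810/49.810 + 0.0457 = 1.1059
τ₀ = 8FD/(πd³) = 8·1990·113.0/(π·8.4³) = 1.79896e+06/1862 = 966.13 MPa
τ_max = K·τ₀ = 1.1059 × 966.13 = 1068.5 MPa

1070 MPa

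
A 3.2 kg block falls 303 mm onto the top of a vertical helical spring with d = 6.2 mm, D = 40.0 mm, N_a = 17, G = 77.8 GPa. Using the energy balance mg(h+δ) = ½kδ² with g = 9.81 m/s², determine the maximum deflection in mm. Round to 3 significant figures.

k = Gd⁴/(8D³N_a) = (77.8×10³)(6.2⁴)/(8·40.0³·17) = 13.208 N/mm
W = mg = 3.2 × 9.81 = 31.392 N
½kδ² − Wδ − Wh = 0 → δ = (W + √(W² + 2kWh))/k
δ = (31.392 + √(985.46 + 251258))/13.208 = (31.392 + 502.24)/13.208 = 40.403 mm

40.4 mm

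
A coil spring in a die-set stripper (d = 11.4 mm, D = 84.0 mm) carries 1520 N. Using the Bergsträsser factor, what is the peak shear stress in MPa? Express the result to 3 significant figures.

261 MPa

Spring index C = D/d = 84.0/11.4 = 7.3684
K_B = (4C+2)/(4C−3) = 31.474/26.474 = 1.1889
τ₀ = 8FD/(πd³) = 8·1520·84.0/(π·11.4³) = 1.02144e+06/4654.4 = 219.46 MPa
τ_max = K·τ₀ = 1.1889 × 219.46 = 260.9 MPa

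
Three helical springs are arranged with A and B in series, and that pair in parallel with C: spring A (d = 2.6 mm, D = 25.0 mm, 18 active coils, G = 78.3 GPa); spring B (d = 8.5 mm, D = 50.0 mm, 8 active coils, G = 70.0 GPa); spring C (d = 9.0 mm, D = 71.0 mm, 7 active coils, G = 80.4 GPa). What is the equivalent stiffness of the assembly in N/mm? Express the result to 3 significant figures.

27.9 N/mm

k_A = Gd⁴/(8D³N_a) = (78.3×10³)(2.6⁴)/(8·25.0³·18) = 1.5903 N/mm
k_B = Gd⁴/(8D³N_a) = (70.0×10³)(8.5⁴)/(8·50.0³·8) = 45.676 N/mm
k_C = Gd⁴/(8D³N_a) = (80.4×10³)(9.0⁴)/(8·71.0³·7) = 26.319 N/mm
Springs A,B series: k_AB = 1/(1/1.5903+1/45.676) = 1.5368 N/mm; parallel with C: k_eq = 1.5368+26.319 = 27.855 N/mm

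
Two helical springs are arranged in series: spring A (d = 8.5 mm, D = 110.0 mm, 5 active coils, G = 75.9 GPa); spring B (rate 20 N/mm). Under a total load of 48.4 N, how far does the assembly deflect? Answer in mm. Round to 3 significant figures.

8.92 mm

k_A = Gd⁴/(8D³N_a) = (75.9×10³)(8.5⁴)/(8·110.0³·5) = 7.4418 N/mm
Series: 1/k_eq = 1/7.4418 + 1/20 = 0.18438; k_eq = 5.4237 N/mm
δ = F/k_eq = 48.4/5.4237 = 8.9238 mm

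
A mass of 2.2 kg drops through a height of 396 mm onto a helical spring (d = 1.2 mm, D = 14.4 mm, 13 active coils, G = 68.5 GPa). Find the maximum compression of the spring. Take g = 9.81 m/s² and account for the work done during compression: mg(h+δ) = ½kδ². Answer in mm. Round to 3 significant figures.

k = Gd⁴/(8D³N_a) = (68.5×10³)(1.2⁴)/(8·14.4³·13) = 0.4574 N/mm
W = mg = 2.2 × 9.81 = 21.582 N
½kδ² − Wδ − Wh = 0 → δ = (W + √(W² + 2kWh))/k
δ = (21.582 + √(465.78 + 7818.29))/0.4574 = (21.582 + 91.017)/0.4574 = 246.17 mm

246 mm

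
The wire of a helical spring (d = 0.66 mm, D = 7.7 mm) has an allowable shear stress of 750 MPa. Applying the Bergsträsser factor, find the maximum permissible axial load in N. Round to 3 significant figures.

C = D/d = 7.7/0.66 = 11.6667
K_B = (4C+2)/(4C−3) = 48.667/43.667 = 1.1145
τ_max = K·8FD/(πd³) → F_max = τ_allow·πd³/(8DK)
F_max = 750·π·0.66³/(8·7.7·1.1145) = 677.4/68.653 = 9.8669 N

9.87 N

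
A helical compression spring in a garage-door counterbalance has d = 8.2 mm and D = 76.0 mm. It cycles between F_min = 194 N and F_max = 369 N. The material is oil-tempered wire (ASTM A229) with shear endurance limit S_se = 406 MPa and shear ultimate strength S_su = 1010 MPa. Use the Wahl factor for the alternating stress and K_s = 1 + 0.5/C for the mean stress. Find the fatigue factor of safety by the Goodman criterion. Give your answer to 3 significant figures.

5.25

C = D/d = 76.0/8.2 = 9.2683; K_W = (4C−1)/(4C−4)+0.615/C = 1.1571; K_s = 1+0.5/C = 1.0539
F_a = (F_max−F_min)/2 = 87.5 N; F_m = (F_max+F_min)/2 = 281.5 N
τ_a = K_W·8F_aD/(πd³) = 1.1571 × 30.713 = 35.537 MPa
τ_m = K_s·8F_mD/(πd³) = 1.0539 × 98.808 = 104.14 MPa
Goodman: 1/n_f = τ_a/S_se + τ_m/S_su = 35.537/406 + 104.14/1010 = 0.08753 + 0.10311 = 0.19064
n_f = 1/0.19064 = 5.246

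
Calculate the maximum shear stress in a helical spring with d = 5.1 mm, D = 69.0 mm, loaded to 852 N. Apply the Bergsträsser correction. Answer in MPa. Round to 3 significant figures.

1240 MPa

Spring index C = D/d = 69.0/5.1 = 13.5294
K_B = (4C+2)/(4C−3) = 56.118/51.118 = 1.0978
τ₀ = 8FD/(πd³) = 8·852·69.0/(π·5.1³) = 470304/416.74 = 1128.5 MPa
τ_max = K·τ₀ = 1.0978 × 1128.5 = 1238.9 MPa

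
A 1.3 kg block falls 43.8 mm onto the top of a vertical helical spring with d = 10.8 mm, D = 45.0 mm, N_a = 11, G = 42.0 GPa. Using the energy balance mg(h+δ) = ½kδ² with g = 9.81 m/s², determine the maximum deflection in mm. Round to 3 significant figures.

4.14 mm

k = Gd⁴/(8D³N_a) = (42.0×10³)(10.8⁴)/(8·45.0³·11) = 71.256 N/mm
W = mg = 1.3 × 9.81 = 12.753 N
½kδ² − Wδ − Wh = 0 → δ = (W + √(W² + 2kWh))/k
δ = (12.753 + √(162.64 + 79605))/71.256 = (12.753 + 282.43)/71.256 = 4.1426 mm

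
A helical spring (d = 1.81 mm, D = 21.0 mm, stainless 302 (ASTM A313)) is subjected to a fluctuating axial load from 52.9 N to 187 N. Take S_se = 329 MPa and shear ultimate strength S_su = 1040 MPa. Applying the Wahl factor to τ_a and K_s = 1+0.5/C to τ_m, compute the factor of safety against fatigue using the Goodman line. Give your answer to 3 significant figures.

0.317

C = D/d = 21.0/1.81 = 11.6022; K_W = (4C−1)/(4C−4)+0.615/C = 1.1237; K_s = 1+0.5/C = 1.0431
F_a = (F_max−F_min)/2 = 67.05 N; F_m = (F_max+F_min)/2 = 119.95 N
τ_a = K_W·8F_aD/(πd³) = 1.1237 × 604.68 = 679.5 MPa
τ_m = K_s·8F_mD/(πd³) = 1.0431 × 1081.7 = 1128.4 MPa
Goodman: 1/n_f = τ_a/S_se + τ_m/S_su = 679.5/329 + 1128.4/1040 = 2.06536 + 1.08496 = 3.1503
n_f = 1/3.1503 = 0.3174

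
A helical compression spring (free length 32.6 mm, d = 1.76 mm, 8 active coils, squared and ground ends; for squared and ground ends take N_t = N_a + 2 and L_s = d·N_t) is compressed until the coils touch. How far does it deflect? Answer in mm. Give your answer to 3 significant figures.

15.0 mm

N_t = 10; L_s = 1.76·10 = 17.6 mm
δ_solid = L₀ − L_s = 32.6 − 17.6 = 15 mm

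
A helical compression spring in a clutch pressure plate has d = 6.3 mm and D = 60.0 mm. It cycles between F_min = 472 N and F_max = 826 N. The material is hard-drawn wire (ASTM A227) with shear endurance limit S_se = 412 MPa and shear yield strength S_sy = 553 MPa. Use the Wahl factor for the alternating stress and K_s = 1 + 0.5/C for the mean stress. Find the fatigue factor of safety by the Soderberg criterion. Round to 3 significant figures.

C = D/d = 60.0/6.3 = 9.5238; K_W = (4C−1)/(4C−4)+0.615/C = 1.1526; K_s = 1+0.5/C = 1.0525
F_a = (F_max−F_min)/2 = 177 N; F_m = (F_max+F_min)/2 = 649 N
τ_a = K_W·8F_aD/(πd³) = 1.1526 × 108.15 = 124.65 MPa
τ_m = K_s·8F_mD/(πd³) = 1.0525 × 396.57 = 417.38 MPa
Soderberg: 1/n_f = τ_a/S_se + τ_m/S_sy = 124.65/412 + 417.38/553 = 0.30256 + 0.75476 = 1.0573
n_f = 1/1.0573 = 0.9458

0.946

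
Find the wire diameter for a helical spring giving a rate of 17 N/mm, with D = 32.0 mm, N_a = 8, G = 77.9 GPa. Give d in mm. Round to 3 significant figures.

d = (8D³N_a·k / G)^(1/4) = (8·32.0³·8·17 / (77.9×10³))^0.25
  = (457.66)^0.25 = 4.6253 mm

4.63 mm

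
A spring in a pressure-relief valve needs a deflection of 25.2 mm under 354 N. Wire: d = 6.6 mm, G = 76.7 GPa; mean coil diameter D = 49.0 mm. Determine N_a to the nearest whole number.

11

Required rate k = F/δ = 354/25.2 = 14.048 N/mm
N_a = Gd⁴/(8D³k) = (76.7×10³ × 6.6⁴)/(8 × 49.0³ × 14.048)
    = 1.45536e+08 / 1.32215e+07 = 11.01 → 11 coils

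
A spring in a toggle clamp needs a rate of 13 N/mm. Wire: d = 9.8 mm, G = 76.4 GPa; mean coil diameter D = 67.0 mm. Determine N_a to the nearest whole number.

23

N_a = Gd⁴/(8D³k) = (76.4×10³ × 9.8⁴)/(8 × 67.0³ × 13)
    = 7.04689e+08 / 3.12794e+07 = 22.53 → 23 coils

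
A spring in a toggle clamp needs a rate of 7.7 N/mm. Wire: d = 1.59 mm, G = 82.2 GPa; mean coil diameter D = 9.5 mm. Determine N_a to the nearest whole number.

N_a = Gd⁴/(8D³k) = (82.2×10³ × 1.59⁴)/(8 × 9.5³ × 7.7)
    = 525364 / 52814.3 = 9.947 → 10 coils

10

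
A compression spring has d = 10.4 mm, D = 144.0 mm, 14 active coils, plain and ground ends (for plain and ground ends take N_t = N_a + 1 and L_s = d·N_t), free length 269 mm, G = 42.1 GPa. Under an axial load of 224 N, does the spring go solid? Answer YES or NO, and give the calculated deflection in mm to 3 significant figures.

k = Gd⁴/(8D³N_a) = (42.1×10³)(10.4⁴)/(8·144.0³·14) = 1.4727 N/mm
N_t = 15; L_s = 10.4·15 = 156 mm; δ_solid = L₀ − L_s = 269 − 156 = 113 mm
δ = F/k = 224/1.4727 = 152.1 mm
δ ≥ δ_solid → spring goes solid

YES, δ = 152 mm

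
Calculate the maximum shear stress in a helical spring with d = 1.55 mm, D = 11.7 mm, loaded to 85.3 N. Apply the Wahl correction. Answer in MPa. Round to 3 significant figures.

816 MPa

Spring index C = D/d = 11.7/1.55 = 7.5484
K_W = (4C−1)/(4C−4) + 0.615/C = 29.194/26.194 + 0.0815 = 1.1960
τ₀ = 8FD/(πd³) = 8·85.3·11.7/(π·1.55³) = 7984.08/11.699 = 682.46 MPa
τ_max = K·τ₀ = 1.1960 × 682.46 = 816.23 MPa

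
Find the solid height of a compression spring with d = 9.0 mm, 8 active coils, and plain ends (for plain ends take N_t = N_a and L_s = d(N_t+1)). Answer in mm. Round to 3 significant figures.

81.0 mm

plain ends: N_t = N_a = 8
L_s = d·(N_t+1) = 9.0 × 9 = 81 mm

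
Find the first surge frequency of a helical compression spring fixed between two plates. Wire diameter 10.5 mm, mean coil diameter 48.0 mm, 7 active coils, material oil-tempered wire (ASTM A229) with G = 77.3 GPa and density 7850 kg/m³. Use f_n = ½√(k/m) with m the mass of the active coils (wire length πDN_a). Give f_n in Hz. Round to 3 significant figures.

230 Hz

k = Gd⁴/(8D³N_a) = (77.3×10³)(10.5⁴)/(8·48.0³·7) = 151.71 N/mm = 1.5171e+05 N/m
Wire length L = πDN_a = π·48.0·7 = 1055.6 mm
m = ρ·(πd²/4)·L = 7850 × 86.59×10⁻⁶ m² × 1.0556 m = 0.71751 kg
f_n = ½√(k/m) = 0.5·√(1.5171e+05/0.71751) = 0.5·√(2.1145e+05) = 229.92 Hz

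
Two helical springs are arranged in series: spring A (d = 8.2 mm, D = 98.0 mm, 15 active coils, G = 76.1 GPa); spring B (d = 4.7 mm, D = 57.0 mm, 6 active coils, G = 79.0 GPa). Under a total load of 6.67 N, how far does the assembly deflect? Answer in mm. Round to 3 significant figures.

3.73 mm

k_A = Gd⁴/(8D³N_a) = (76.1×10³)(8.2⁴)/(8·98.0³·15) = 3.0464 N/mm
k_B = Gd⁴/(8D³N_a) = (79.0×10³)(4.7⁴)/(8·57.0³·6) = 4.3366 N/mm
Series: 1/k_eq = 1/3.0464 + 1/4.3366 = 0.55885; k_eq = 1.7894 N/mm
δ = F/k_eq = 6.67/1.7894 = 3.7276 mm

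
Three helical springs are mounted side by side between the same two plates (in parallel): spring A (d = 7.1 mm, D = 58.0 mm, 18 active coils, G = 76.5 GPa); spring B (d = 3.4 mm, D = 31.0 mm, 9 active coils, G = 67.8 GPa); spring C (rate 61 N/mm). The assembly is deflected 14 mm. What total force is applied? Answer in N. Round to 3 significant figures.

k_A = Gd⁴/(8D³N_a) = (76.5×10³)(7.1⁴)/(8·58.0³·18) = 6.9191 N/mm
k_B = Gd⁴/(8D³N_a) = (67.8×10³)(3.4⁴)/(8·31.0³·9) = 4.224 N/mm
Parallel: k_eq = 6.9191 + 4.224 + 61 = 72.143 N/mm
F = k_eq·δ = 72.143·14 = 1010 N

1010 N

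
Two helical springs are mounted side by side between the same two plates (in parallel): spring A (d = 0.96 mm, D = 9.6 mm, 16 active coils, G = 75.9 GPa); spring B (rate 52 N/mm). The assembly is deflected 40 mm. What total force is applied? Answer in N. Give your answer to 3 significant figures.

2100 N

k_A = Gd⁴/(8D³N_a) = (75.9×10³)(0.96⁴)/(8·9.6³·16) = 0.56925 N/mm
Parallel: k_eq = 0.56925 + 52 = 52.569 N/mm
F = k_eq·δ = 52.569·40 = 2102.8 N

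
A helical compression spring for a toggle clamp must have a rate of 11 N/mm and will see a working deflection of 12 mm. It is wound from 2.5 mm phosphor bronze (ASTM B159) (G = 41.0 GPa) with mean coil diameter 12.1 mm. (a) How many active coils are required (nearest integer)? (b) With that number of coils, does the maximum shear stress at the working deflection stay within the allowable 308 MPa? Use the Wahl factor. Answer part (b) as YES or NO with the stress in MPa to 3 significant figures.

N_a = Gd⁴/(8D³k) = (41.0×10³)(2.5⁴)/(8·12.1³·11) = 10.27 → N_a = 10
Actual rate k = Gd⁴/(8D³·10) = 11.301 N/mm
Working load F = kδ = 11.301·12 = 135.61 N
C = 12.1/2.5 = 4.8400; K_W = (4C−1)/(4C−4)+0.615/C = 1.3224
τ_max = K_W·8FD/(πd³) = 1.3224·267.41 = 353.62 MPa
τ_max > 308 MPa → exceeds allowable

(a) 10 coils; (b) NO, τ_max = 354 MPa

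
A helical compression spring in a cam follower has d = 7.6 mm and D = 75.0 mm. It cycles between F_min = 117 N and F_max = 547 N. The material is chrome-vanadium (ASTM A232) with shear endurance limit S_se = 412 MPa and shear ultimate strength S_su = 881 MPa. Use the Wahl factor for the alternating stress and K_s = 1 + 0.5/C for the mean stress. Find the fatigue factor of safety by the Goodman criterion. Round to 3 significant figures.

2.31

C = D/d = 75.0/7.6 = 9.8684; K_W = (4C−1)/(4C−4)+0.615/C = 1.1469; K_s = 1+0.5/C = 1.0507
F_a = (F_max−F_min)/2 = 215 N; F_m = (F_max+F_min)/2 = 332 N
τ_a = K_W·8F_aD/(πd³) = 1.1469 × 93.54 = 107.28 MPa
τ_m = K_s·8F_mD/(πd³) = 1.0507 × 144.44 = 151.76 MPa
Goodman: 1/n_f = τ_a/S_se + τ_m/S_su = 107.28/412 + 151.76/881 = 0.26039 + 0.17226 = 0.43265
n_f = 1/0.43265 = 2.311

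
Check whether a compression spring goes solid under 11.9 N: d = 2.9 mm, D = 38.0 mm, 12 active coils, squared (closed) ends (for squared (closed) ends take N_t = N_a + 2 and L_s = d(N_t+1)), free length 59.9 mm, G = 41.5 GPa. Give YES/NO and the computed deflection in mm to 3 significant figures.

YES, δ = 21.4 mm

k = Gd⁴/(8D³N_a) = (41.5×10³)(2.9⁴)/(8·38.0³·12) = 0.55721 N/mm
N_t = 14; L_s = 2.9·15 = 43.5 mm; δ_solid = L₀ − L_s = 59.9 − 43.5 = 16.4 mm
δ = F/k = 11.9/0.55721 = 21.356 mm
δ ≥ δ_solid → spring goes solid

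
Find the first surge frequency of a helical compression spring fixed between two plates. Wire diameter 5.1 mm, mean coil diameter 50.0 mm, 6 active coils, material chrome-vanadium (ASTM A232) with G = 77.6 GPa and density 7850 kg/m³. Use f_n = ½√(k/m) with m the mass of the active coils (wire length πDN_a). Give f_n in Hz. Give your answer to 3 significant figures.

120 Hz

k = Gd⁴/(8D³N_a) = (77.6×10³)(5.1⁴)/(8·50.0³·6) = 8.7497 N/mm = 8749.7 N/m
Wire length L = πDN_a = π·50.0·6 = 942.48 mm
m = ρ·(πd²/4)·L = 7850 × 20.428×10⁻⁶ m² × 0.94248 m = 0.15114 kg
f_n = ½√(k/m) = 0.5·√(8749.7/0.15114) = 0.5·√(57892) = 120.3 Hz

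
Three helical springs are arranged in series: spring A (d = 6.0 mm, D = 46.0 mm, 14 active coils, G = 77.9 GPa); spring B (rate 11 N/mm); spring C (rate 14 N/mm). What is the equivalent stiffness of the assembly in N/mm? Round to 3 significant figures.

3.70 N/mm

k_A = Gd⁴/(8D³N_a) = (77.9×10³)(6.0⁴)/(8·46.0³·14) = 9.2609 N/mm
Series: 1/k_eq = 1/9.2609 + 1/11 + 1/14 = 0.27032; k_eq = 3.6993 N/mm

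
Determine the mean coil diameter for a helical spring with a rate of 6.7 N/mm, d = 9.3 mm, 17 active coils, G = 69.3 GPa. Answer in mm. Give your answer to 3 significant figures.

D = (Gd⁴/(8N_a·k))^(1/3) = (69.3×10³·9.3⁴/(8·17·6.7))^(1/3)
  = (568920)^(1/3) = 82.8611 mm

82.9 mm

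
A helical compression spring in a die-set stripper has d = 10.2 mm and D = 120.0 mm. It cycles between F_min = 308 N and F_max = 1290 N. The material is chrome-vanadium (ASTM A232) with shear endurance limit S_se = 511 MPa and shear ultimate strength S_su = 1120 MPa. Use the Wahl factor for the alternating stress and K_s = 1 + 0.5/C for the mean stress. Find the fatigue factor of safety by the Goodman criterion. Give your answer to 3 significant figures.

1.91

C = D/d = 120.0/10.2 = 11.7647; K_W = (4C−1)/(4C−4)+0.615/C = 1.1219; K_s = 1+0.5/C = 1.0425
F_a = (F_max−F_min)/2 = 491 N; F_m = (F_max+F_min)/2 = 799 N
τ_a = K_W·8F_aD/(πd³) = 1.1219 × 141.38 = 158.63 MPa
τ_m = K_s·8F_mD/(πd³) = 1.0425 × 230.07 = 239.85 MPa
Goodman: 1/n_f = τ_a/S_se + τ_m/S_su = 158.63/511 + 239.85/1120 = 0.31042 + 0.21415 = 0.52458
n_f = 1/0.52458 = 1.906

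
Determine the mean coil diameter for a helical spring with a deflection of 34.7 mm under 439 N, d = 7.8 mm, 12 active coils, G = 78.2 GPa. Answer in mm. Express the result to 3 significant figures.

Required rate k = F/δ = 439/34.7 = 12.651 N/mm
D = (Gd⁴/(8N_a·k))^(1/3) = (78.2×10³·7.8⁴/(8·12·12.651))^(1/3)
  = (238330)^(1/3) = 62.0002 mm

62.0 mm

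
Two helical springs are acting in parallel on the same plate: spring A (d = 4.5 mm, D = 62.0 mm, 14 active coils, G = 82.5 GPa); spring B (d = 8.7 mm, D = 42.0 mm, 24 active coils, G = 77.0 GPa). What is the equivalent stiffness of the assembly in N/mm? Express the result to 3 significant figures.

k_A = Gd⁴/(8D³N_a) = (82.5×10³)(4.5⁴)/(8·62.0³·14) = 1.2674 N/mm
k_B = Gd⁴/(8D³N_a) = (77.0×10³)(8.7⁴)/(8·42.0³·24) = 31.011 N/mm
Parallel: k_eq = 1.2674 + 31.011 = 32.279 N/mm

32.3 N/mm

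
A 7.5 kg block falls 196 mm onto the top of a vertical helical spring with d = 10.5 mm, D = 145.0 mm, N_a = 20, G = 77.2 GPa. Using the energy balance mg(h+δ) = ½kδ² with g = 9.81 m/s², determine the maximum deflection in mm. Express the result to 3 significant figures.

k = Gd⁴/(8D³N_a) = (77.2×10³)(10.5⁴)/(8·145.0³·20) = 1.9238 N/mm
W = mg = 7.5 × 9.81 = 73.575 N
½kδ² − Wδ − Wh = 0 → δ = (W + √(W² + 2kWh))/k
δ = (73.575 + √(5413.3 + 55483.9))/1.9238 = (73.575 + 246.77)/1.9238 = 166.52 mm

167 mm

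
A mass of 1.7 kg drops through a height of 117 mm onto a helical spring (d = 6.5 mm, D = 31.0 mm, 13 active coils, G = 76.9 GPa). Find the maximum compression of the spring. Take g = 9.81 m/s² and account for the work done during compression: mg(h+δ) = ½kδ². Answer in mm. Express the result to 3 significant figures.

9.77 mm

k = Gd⁴/(8D³N_a) = (76.9×10³)(6.5⁴)/(8·31.0³·13) = 44.306 N/mm
W = mg = 1.7 × 9.81 = 16.677 N
½kδ² − Wδ − Wh = 0 → δ = (W + √(W² + 2kWh))/k
δ = (16.677 + √(278.12 + 172900))/44.306 = (16.677 + 416.15)/44.306 = 9.769 mm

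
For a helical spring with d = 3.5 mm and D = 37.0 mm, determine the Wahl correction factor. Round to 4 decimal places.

C = D/d = 37.0/3.5 = 10.5714
K_W = (4C−1)/(4C−4) + 0.615/C = 41.286/38.286 + 0.0582 = 1.1365

1.1365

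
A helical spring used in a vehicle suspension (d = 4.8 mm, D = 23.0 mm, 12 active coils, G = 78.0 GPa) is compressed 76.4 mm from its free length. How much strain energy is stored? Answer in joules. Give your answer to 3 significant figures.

k = Gd⁴/(8D³N_a) = (78.0×10³)(4.8⁴)/(8·23.0³·12) = 35.449 N/mm
U = ½kδ² = 0.5 × 35.449 × 76.4² = 1.0346e+05 N·mm = 103.46 J

103 J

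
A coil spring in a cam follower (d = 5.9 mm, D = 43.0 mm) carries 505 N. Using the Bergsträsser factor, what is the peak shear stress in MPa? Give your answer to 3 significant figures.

321 MPa

Spring index C = D/d = 43.0/5.9 = 7.2881
K_B = (4C+2)/(4C−3) = 31.153/26.153 = 1.1912
τ₀ = 8FD/(πd³) = 8·505·43.0/(π·5.9³) = 173720/645.22 = 269.24 MPa
τ_max = K·τ₀ = 1.1912 × 269.24 = 320.72 MPa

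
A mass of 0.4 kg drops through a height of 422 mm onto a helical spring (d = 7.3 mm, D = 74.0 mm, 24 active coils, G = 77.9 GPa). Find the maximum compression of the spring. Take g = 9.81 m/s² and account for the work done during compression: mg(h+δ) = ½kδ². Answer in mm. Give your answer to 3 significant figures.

k = Gd⁴/(8D³N_a) = (77.9×10³)(7.3⁴)/(8·74.0³·24) = 2.8434 N/mm
W = mg = 0.4 × 9.81 = 3.924 N
½kδ² − Wδ − Wh = 0 → δ = (W + √(W² + 2kWh))/k
δ = (3.924 + √(15.398 + 9416.81))/2.8434 = (3.924 + 97.12)/2.8434 = 35.537 mm

35.5 mm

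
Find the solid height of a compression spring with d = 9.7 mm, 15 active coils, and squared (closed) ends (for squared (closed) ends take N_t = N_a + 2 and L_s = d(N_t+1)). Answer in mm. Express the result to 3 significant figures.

squared (closed) ends: N_t = N_a + 2 = 15 + 2 = 17
L_s = d·(N_t+1) = 9.7 × 18 = 174.6 mm

175 mm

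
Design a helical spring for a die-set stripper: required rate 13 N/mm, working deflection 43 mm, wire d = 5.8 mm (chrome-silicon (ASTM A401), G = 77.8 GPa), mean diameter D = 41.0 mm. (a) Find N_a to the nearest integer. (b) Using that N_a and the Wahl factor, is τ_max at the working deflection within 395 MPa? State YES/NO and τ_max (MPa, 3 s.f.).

(a) 12 coils; (b) YES, τ_max = 371 MPa

N_a = Gd⁴/(8D³k) = (77.8×10³)(5.8⁴)/(8·41.0³·13) = 12.28 → N_a = 12
Actual rate k = Gd⁴/(8D³·12) = 13.307 N/mm
Working load F = kδ = 13.307·43 = 572.19 N
C = 41.0/5.8 = 7.0690; K_W = (4C−1)/(4C−4)+0.615/C = 1.2106
τ_max = K_W·8FD/(πd³) = 1.2106·306.18 = 370.66 MPa
τ_max ≤ 395 MPa → acceptable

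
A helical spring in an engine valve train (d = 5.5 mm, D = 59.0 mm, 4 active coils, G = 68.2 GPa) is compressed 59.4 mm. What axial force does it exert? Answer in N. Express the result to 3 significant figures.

564 N

k = Gd⁴/(8D³N_a) = (68.2×10³)(5.5⁴)/(8·59.0³·4) = 9.4957 N/mm
F = k·δ = 9.4957 × 59.4 = 564.05 N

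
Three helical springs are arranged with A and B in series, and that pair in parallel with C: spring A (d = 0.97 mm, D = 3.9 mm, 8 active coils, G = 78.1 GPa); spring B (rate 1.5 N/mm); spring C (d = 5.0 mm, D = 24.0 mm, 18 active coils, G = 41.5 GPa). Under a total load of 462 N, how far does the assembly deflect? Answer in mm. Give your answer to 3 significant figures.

k_A = Gd⁴/(8D³N_a) = (78.1×10³)(0.97⁴)/(8·3.9³·8) = 18.212 N/mm
k_C = Gd⁴/(8D³N_a) = (41.5×10³)(5.0⁴)/(8·24.0³·18) = 13.03 N/mm
Springs A,B series: k_AB = 1/(1/18.212+1/1.5) = 1.3859 N/mm; parallel with C: k_eq = 1.3859+13.03 = 14.415 N/mm
δ = F/k_eq = 462/14.415 = 32.049 mm

32.0 mm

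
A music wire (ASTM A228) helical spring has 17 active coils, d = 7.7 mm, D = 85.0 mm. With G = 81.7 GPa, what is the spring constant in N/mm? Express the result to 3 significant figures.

3.44 N/mm

k = Gd⁴/(8D³N_a) = (81.7×10³ × 7.7⁴) / (8 × 85.0³ × 17)
  = 2.872e+08 / 8.3521e+07 = 3.4387 N/mm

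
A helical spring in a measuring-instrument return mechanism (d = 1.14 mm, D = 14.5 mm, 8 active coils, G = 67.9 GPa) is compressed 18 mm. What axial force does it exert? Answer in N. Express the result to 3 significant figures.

k = Gd⁴/(8D³N_a) = (67.9×10³)(1.14⁴)/(8·14.5³·8) = 0.58777 N/mm
F = k·δ = 0.58777 × 18 = 10.58 N

10.6 N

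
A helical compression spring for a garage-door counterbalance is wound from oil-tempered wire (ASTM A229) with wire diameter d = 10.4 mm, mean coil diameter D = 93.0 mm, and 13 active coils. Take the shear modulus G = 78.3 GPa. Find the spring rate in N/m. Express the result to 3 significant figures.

k = Gd⁴/(8D³N_a) = (78.3×10³ × 10.4⁴) / (8 × 93.0³ × 13)
  = 9.15999e+08 / 8.36531e+07 = 10.95 N/mm = 10950 N/m

10900 N/m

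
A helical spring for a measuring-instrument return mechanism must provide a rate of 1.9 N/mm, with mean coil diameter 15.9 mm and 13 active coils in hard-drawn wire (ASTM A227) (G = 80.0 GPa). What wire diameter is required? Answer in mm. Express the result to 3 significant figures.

1.78 mm

d = (8D³N_a·k / G)^(1/4) = (8·15.9³·13·1.9 / (80.0×10³))^0.25
  = (9.9286)^0.25 = 1.7751 mm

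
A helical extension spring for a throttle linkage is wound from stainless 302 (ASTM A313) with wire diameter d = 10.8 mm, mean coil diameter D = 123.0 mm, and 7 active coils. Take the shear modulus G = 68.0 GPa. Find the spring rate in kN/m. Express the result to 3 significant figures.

8.88 kN/m

k = Gd⁴/(8D³N_a) = (68.0×10³ × 10.8⁴) / (8 × 123.0³ × 7)
  = 9.25132e+08 / 1.04209e+08 = 8.8777 N/mm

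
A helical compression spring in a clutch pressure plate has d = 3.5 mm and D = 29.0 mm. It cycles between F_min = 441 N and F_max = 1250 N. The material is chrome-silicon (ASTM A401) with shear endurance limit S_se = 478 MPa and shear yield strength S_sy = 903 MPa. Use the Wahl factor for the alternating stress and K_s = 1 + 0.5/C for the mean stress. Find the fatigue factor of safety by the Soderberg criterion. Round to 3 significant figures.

C = D/d = 29.0/3.5 = 8.2857; K_W = (4C−1)/(4C−4)+0.615/C = 1.1772; K_s = 1+0.5/C = 1.0603
F_a = (F_max−F_min)/2 = 404.5 N; F_m = (F_max+F_min)/2 = 845.5 N
τ_a = K_W·8F_aD/(πd³) = 1.1772 × 696.71 = 820.14 MPa
τ_m = K_s·8F_mD/(πd³) = 1.0603 × 1456.3 = 1544.2 MPa
Soderberg: 1/n_f = τ_a/S_se + τ_m/S_sy = 820.14/478 + 1544.2/903 = 1.71578 + 1.71004 = 3.4258
n_f = 1/3.4258 = 0.2919

0.292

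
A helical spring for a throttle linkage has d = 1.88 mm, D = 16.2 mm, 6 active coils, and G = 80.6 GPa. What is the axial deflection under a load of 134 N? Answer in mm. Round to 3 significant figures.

k = Gd⁴/(8D³N_a) = (80.6×10³)(1.88⁴)/(8·16.2³·6) = 4.9338 N/mm
δ = F/k = 134 / 4.9338 = 27.16 mm

27.2 mm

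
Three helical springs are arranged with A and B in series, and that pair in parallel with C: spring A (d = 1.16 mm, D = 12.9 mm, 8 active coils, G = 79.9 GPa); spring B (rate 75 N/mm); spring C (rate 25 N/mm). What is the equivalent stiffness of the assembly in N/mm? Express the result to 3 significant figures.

26.0 N/mm

k_A = Gd⁴/(8D³N_a) = (79.9×10³)(1.16⁴)/(8·12.9³·8) = 1.053 N/mm
Springs A,B series: k_AB = 1/(1/1.053+1/75) = 1.0384 N/mm; parallel with C: k_eq = 1.0384+25 = 26.038 N/mm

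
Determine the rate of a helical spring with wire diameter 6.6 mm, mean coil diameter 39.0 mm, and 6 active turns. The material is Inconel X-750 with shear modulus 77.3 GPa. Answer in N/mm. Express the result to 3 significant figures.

51.5 N/mm

k = Gd⁴/(8D³N_a) = (77.3×10³ × 6.6⁴) / (8 × 39.0³ × 6)
  = 1.46675e+08 / 2.84731e+06 = 51.513 N/mm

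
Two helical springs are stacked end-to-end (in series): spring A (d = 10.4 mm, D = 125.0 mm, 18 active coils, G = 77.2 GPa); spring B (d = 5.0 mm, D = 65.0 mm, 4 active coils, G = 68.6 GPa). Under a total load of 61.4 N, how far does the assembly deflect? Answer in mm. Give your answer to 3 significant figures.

k_A = Gd⁴/(8D³N_a) = (77.2×10³)(10.4⁴)/(8·125.0³·18) = 3.2111 N/mm
k_B = Gd⁴/(8D³N_a) = (68.6×10³)(5.0⁴)/(8·65.0³·4) = 4.8788 N/mm
Series: 1/k_eq = 1/3.2111 + 1/4.8788 = 0.51638; k_eq = 1.9365 N/mm
δ = F/k_eq = 61.4/1.9365 = 31.706 mm

31.7 mm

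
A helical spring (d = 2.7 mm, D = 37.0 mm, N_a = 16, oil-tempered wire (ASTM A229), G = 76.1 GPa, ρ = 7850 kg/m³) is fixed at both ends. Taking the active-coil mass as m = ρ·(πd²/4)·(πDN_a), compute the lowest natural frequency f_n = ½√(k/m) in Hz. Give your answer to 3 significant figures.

43.2 Hz

k = Gd⁴/(8D³N_a) = (76.1×10³)(2.7⁴)/(8·37.0³·16) = 0.62377 N/mm = 623.77 N/m
Wire length L = πDN_a = π·37.0·16 = 1859.8 mm
m = ρ·(πd²/4)·L = 7850 × 5.7256×10⁻⁶ m² × 1.8598 m = 0.083591 kg
f_n = ½√(k/m) = 0.5·√(623.77/0.083591) = 0.5·√(7462.2) = 43.192 Hz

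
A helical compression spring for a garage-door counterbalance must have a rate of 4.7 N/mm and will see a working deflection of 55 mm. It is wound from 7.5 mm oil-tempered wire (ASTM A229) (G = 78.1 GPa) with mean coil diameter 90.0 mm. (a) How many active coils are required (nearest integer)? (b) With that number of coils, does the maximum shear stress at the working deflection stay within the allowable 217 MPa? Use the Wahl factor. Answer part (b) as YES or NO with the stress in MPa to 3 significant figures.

N_a = Gd⁴/(8D³k) = (78.1×10³)(7.5⁴)/(8·90.0³·4.7) = 9.015 → N_a = 9
Actual rate k = Gd⁴/(8D³·9) = 4.708 N/mm
Working load F = kδ = 4.708·55 = 258.94 N
C = 90.0/7.5 = 12.0000; K_W = (4C−1)/(4C−4)+0.615/C = 1.1194
τ_max = K_W·8FD/(πd³) = 1.1194·140.67 = 157.47 MPa
τ_max ≤ 217 MPa → acceptable

(a) 9 coils; (b) YES, τ_max = 157 MPa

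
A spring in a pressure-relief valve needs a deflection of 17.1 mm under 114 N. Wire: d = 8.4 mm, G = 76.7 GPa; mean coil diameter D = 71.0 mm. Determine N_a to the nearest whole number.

Required rate k = F/δ = 114/17.1 = 6.6667 N/mm
N_a = Gd⁴/(8D³k) = (76.7×10³ × 8.4⁴)/(8 × 71.0³ × 6.6667)
    = 3.81867e+08 / 1.90886e+07 = 20.01 → 20 coils

20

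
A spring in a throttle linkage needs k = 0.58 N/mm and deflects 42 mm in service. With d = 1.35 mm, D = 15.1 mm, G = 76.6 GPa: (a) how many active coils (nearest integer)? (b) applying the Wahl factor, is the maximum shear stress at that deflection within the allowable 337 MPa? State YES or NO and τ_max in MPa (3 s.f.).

N_a = Gd⁴/(8D³k) = (76.6×10³)(1.35⁴)/(8·15.1³·0.58) = 15.93 → N_a = 16
Actual rate k = Gd⁴/(8D³·16) = 0.57733 N/mm
Working load F = kδ = 0.57733·42 = 24.248 N
C = 15.1/1.35 = 11.1852; K_W = (4C−1)/(4C−4)+0.615/C = 1.1286
τ_max = K_W·8FD/(πd³) = 1.1286·378.96 = 427.7 MPa
τ_max > 337 MPa → exceeds allowable

(a) 16 coils; (b) NO, τ_max = 428 MPa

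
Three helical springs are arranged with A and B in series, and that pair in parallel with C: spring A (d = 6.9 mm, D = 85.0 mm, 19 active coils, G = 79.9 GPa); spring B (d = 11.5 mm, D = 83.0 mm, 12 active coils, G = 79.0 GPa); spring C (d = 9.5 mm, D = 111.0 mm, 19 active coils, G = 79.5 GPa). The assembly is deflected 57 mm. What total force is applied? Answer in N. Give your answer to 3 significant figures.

280 N

k_A = Gd⁴/(8D³N_a) = (79.9×10³)(6.9⁴)/(8·85.0³·19) = 1.9402 N/mm
k_B = Gd⁴/(8D³N_a) = (79.0×10³)(11.5⁴)/(8·83.0³·12) = 25.172 N/mm
k_C = Gd⁴/(8D³N_a) = (79.5×10³)(9.5⁴)/(8·111.0³·19) = 3.1149 N/mm
Springs A,B series: k_AB = 1/(1/1.9402+1/25.172) = 1.8013 N/mm; parallel with C: k_eq = 1.8013+3.1149 = 4.9163 N/mm
F = k_eq·δ = 4.9163·57 = 280.23 N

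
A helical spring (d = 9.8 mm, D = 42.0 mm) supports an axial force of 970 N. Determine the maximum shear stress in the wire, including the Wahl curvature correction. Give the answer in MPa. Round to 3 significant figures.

Spring index C = D/d = 42.0/9.8 = 4.2857
K_W = (4C−1)/(4C−4) + 0.615/C = 16.143/13.143 + 0.1435 = 1.3718
τ₀ = 8FD/(πd³) = 8·970·42.0/(π·9.8³) = 325920/2956.8 = 110.23 MPa
τ_max = K·τ₀ = 1.3718 × 110.23 = 151.2 MPa

151 MPa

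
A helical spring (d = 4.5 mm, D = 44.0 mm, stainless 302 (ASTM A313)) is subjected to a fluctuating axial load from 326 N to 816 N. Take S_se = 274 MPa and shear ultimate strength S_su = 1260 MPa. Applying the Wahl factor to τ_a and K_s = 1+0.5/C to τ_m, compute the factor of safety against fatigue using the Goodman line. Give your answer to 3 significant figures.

0.541

C = D/d = 44.0/4.5 = 9.7778; K_W = (4C−1)/(4C−4)+0.615/C = 1.1483; K_s = 1+0.5/C = 1.0511
F_a = (F_max−F_min)/2 = 245 N; F_m = (F_max+F_min)/2 = 571 N
τ_a = K_W·8F_aD/(πd³) = 1.1483 × 301.25 = 345.93 MPa
τ_m = K_s·8F_mD/(πd³) = 1.0511 × 702.09 = 737.99 MPa
Goodman: 1/n_f = τ_a/S_se + τ_m/S_su = 345.93/274 + 737.99/1260 = 1.26253 + 0.58571 = 1.8482
n_f = 1/1.8482 = 0.5411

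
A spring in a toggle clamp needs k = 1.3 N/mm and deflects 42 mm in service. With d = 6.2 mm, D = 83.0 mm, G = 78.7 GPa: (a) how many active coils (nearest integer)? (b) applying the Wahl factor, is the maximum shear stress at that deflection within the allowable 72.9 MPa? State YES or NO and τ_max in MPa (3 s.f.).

N_a = Gd⁴/(8D³k) = (78.7×10³)(6.2⁴)/(8·83.0³·1.3) = 19.56 → N_a = 20
Actual rate k = Gd⁴/(8D³·20) = 1.2711 N/mm
Working load F = kδ = 1.2711·42 = 53.387 N
C = 83.0/6.2 = 13.3871; K_W = (4C−1)/(4C−4)+0.615/C = 1.1065
τ_max = K_W·8FD/(πd³) = 1.1065·47.346 = 52.387 MPa
τ_max ≤ 72.9 MPa → acceptable

(a) 20 coils; (b) YES, τ_max = 52.4 MPa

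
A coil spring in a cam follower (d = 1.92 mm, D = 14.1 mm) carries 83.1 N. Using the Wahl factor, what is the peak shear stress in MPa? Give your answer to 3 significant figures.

Spring index C = D/d = 14.1/1.92 = 7.3438
K_W = (4C−1)/(4C−4) + 0.615/C = 28.375/25.375 + 0.0837 = 1.2020
τ₀ = 8FD/(πd³) = 8·83.1·14.1/(π·1.92³) = 9373.68/22.236 = 421.56 MPa
τ_max = K·τ₀ = 1.2020 × 421.56 = 506.7 MPa

507 MPa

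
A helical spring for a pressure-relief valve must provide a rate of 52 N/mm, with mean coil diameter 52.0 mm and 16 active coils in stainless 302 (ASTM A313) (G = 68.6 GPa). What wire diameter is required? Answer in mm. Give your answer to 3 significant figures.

d = (8D³N_a·k / G)^(1/4) = (8·52.0³·16·52 / (68.6×10³))^0.25
  = (13643)^0.25 = 10.8075 mm

10.8 mm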